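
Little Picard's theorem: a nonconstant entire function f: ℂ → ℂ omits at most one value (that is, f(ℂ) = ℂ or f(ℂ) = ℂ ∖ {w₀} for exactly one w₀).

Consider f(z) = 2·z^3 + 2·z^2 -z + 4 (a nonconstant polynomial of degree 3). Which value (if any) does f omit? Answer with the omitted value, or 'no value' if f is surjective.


Little Picard bounds the complement of f(ℂ) to at most one point.
For every w ∈ ℂ, the equation p(z) − w = 0 is a nonconstant polynomial in z and hence has at least one root by the fundamental theorem of algebra. So p is surjective onto ℂ, omitting no value.

Omitted value: no value.


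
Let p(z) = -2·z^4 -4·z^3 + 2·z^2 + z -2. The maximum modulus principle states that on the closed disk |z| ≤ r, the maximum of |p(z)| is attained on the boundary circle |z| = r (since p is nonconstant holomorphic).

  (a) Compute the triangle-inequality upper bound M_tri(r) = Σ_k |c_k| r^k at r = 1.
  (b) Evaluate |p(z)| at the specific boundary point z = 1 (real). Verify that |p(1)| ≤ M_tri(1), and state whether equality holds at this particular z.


Coefficients: c_0 = -2, c_1 = 1, c_2 = 2, c_3 = -4, c_4 = -2. Radius r = 1.
Part (a). Triangle bound: M_tri(r) = Σ_k |c_k| r^k
  = |-2|·1^0 + |1|·1^1 + |2|·1^2 + |-4|·1^3 + |-2|·1^4
  = 2 + 1 + 2 + 4 + 2 = 11.
This bounds M(r) := max_{|z|=r} |p(z)| from above; equality holds iff all terms c_k z^k can be made to align in phase at a single z on |z|=r.
Part (b). At z = 1 (real, on the circle |z| = r):
  p(1) = (-2)·1^0 + (1)·1^1 + (2)·1^2 + (-4)·1^3 + (-2)·1^4 = -5.
  |p(1)| = 5.
Check: |p(1)| = 5 ≤ 11 = M_tri(1). ✓ Equality does not hold at z = 1 (the coefficients have mixed signs, so the terms do not all align in phase there).

M_tri(1) = 11; |p(1)| = 5; equality at z=1: no.


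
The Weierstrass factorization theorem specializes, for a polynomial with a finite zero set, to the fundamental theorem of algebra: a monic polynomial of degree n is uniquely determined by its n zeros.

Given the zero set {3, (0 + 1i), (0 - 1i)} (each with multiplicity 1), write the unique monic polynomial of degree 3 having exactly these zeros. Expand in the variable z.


The polynomial is p(z) = ∏_{α ∈ S} (z − α), where S = {3, (0 + 1i), (0 - 1i)}.
Expanding the product yields: p(z) = z^3 -3·z^2 + z -3.
Note conjugate pairs combine to real quadratics: (z − (0+1i))(z − (0−1i)) = z² + 1.
The resulting polynomial has degree 3 and real coefficients as required.

p(z) = z^3 -3·z^2 + z -3.


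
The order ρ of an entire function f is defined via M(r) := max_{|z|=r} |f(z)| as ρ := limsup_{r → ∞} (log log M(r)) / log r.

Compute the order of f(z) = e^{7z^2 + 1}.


|e^{7z^2 + 1}| = e^{Re(7·z^2) + 1} ≤ e^{7|z|^2 + 1} = e^{7r^2 + 1} on |z| = r, so ρ ≤ 2. Choosing z on |z|=r so that 7·z^2 is real positive (always possible by picking arg z appropriately) gives |f(z)| = e^{7r^2 + 1}, matching the bound. The additive constant 1 does not affect log log M(r) ~ 2·log r. Hence ρ = 2.
Therefore ρ = 2.

Order ρ = 2.


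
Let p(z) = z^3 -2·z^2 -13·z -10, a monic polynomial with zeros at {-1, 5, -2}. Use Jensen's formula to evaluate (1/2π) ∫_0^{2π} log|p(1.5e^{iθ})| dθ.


Zeros: -2, -1, 5; r = 1.5.
Inside |z| < r: -1. Outside (|z| ≥ r): -2, 5.
p(0) = -10, so log|p(0)| = log(10) = 2.3026.
Apply Jensen: I(r) = log|p(0)| + Σ_k log(r/|z_k|), summed over zeros inside |z| < r.
  log(r/|z_k|) for z_k = -1: log(1.5/1) = 0.4055
  Outside zeros (-2, 5) contribute nothing to the Jensen sum.
Sum over inside zeros: 0.4055.
I(r) = log|p(0)| + (inside sum) = 2.3026 + 0.4055 = 2.7081.
Note: since some zeros are outside |z| ≤ r, the simplified n·log(r) form does NOT apply — only the inside zeros contribute.

I(r) ≈ 2.7081.


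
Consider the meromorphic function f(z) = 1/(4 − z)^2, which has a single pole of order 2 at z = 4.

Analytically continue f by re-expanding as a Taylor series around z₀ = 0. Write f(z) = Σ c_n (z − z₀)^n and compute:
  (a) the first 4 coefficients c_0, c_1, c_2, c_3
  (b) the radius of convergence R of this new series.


Let w = z − z₀, so z = z₀ + w.
Then 4 − z = 4 − (z₀ + w) = (4 − z₀) − w = 4 − w.
f(z) = 1/(4 − w)^2 = (1/(4)^2) · (1 − w/(4))^{−2}.
By the binomial series (1−u)^{−2} = Σ_{n≥0} C(n+1, 1) u^n for |u|<1, with u = w/(4):
  c_n = C(n+1, 1) / (4)^(n+2).
  c_0 = 1/(4)^2 = 1/16.
  c_1 = 2/(4)^3 = 1/32.
  c_2 = 3/(4)^4 = 3/256.
  c_3 = 4/(4)^5 = 1/256.
The series is valid for |w/d| < 1, i.e. |z − z₀| < |d|.
Radius of convergence: R = |4 − z₀| = |4| = 4 (distance from z₀ to the singularity z = 4).

c_0 = 1/16, c_1 = 1/32, c_2 = 3/256, c_3 = 1/256; R = 4.


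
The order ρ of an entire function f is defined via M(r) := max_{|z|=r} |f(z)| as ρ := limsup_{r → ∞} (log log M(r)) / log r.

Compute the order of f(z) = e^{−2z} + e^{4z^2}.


Each summand is entire of order 1 and 2 respectively (as in the single-exponential case). The order of a sum is at most the max of the orders, so ρ ≤ 2. For the lower bound: on |z|=r choose arg z so that 4z^2 is real positive; then |e^{4z^2}| = e^{4r^2} while |e^{-2z}| ≤ e^{2r^1} = o(e^{4r^2}). So |f| ≥ e^{4r^2}(1 − o(1)) and ρ ≥ 2. Hence ρ = max(1, 2) = 2.
Therefore ρ = 2.

Order ρ = 2.


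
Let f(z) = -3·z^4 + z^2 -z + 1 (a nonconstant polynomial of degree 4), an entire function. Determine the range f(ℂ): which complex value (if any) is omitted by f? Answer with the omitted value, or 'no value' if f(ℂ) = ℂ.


Little Picard bounds the complement of f(ℂ) to at most one point.
For every w ∈ ℂ, the equation p(z) − w = 0 is a nonconstant polynomial in z and hence has at least one root by the fundamental theorem of algebra. So p is surjective onto ℂ, omitting no value.

Omitted value: no value.


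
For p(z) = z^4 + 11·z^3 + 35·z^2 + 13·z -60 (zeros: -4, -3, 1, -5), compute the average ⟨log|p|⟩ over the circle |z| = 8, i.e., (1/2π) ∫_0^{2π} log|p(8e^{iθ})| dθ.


Zeros: -5, -4, -3, 1; r = 8.
Inside |z| < r: -5, -4, -3, 1. Outside (|z| ≥ r): ∅.
p(0) = -60, so log|p(0)| = log(60) = 4.0943.
Apply Jensen: I(r) = log|p(0)| + Σ_k log(r/|z_k|), summed over zeros inside |z| < r.
  log(r/|z_k|) for z_k = -4: log(8/4) = 0.6931
  log(r/|z_k|) for z_k = -3: log(8/3) = 0.9808
  log(r/|z_k|) for z_k = 1: log(8/1) = 2.0794
  log(r/|z_k|) for z_k = -5: log(8/5) = 0.4700
Sum over inside zeros: 4.2234.
I(r) = log|p(0)| + (inside sum) = 4.0943 + 4.2234 = 8.3178.
Closed form (all zeros inside, monic): I(r) = n·log(r) = 4·log(8) = 8.3178. ✓

I(r) ≈ 8.3178.


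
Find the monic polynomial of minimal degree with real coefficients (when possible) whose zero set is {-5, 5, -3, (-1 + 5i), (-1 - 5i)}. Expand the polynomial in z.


The polynomial is p(z) = ∏_{α ∈ S} (z − α), where S = {-5, 5, -3, (-1 + 5i), (-1 - 5i)}.
Expanding the product yields: p(z) = z^5 + 5·z^4 + 7·z^3 -47·z^2 -800·z -1950.
Note conjugate pairs combine to real quadratics: (z − (-1+5i))(z − (-1−5i)) = z² + 2z + 26.
The resulting polynomial has degree 5 and real coefficients as required.

p(z) = z^5 + 5·z^4 + 7·z^3 -47·z^2 -800·z -1950.


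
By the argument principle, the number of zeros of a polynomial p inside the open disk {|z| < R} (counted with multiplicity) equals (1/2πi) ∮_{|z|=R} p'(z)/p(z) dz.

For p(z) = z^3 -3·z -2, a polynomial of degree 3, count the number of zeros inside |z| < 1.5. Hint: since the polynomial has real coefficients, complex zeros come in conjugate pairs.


The zeros of p are: 2, -1, -1.
Their magnitudes are: 2, 1, 1.
Zeros with |z| < R = 1.5: -1, -1.
Count = 2.
By the argument principle, (1/2πi) ∮_{|z|=R} p'(z)/p(z) dz equals exactly this count.

Number of zeros inside |z| < 1.5: 2.


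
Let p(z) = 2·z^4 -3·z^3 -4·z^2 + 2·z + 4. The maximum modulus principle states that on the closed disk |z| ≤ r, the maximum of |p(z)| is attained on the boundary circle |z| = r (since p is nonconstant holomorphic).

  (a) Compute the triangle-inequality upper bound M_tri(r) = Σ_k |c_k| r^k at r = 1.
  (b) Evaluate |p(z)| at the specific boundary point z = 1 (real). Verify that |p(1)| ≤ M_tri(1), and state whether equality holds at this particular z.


Coefficients: c_0 = 4, c_1 = 2, c_2 = -4, c_3 = -3, c_4 = 2. Radius r = 1.
Part (a). Triangle bound: M_tri(r) = Σ_k |c_k| r^k
  = |4|·1^0 + |2|·1^1 + |-4|·1^2 + |-3|·1^3 + |2|·1^4
  = 4 + 2 + 4 + 3 + 2 = 15.
This bounds M(r) := max_{|z|=r} |p(z)| from above; equality holds iff all terms c_k z^k can be made to align in phase at a single z on |z|=r.
Part (b). At z = 1 (real, on the circle |z| = r):
  p(1) = (4)·1^0 + (2)·1^1 + (-4)·1^2 + (-3)·1^3 + (2)·1^4 = 1.
  |p(1)| = 1.
Check: |p(1)| = 1 ≤ 15 = M_tri(1). ✓ Equality does not hold at z = 1 (the coefficients have mixed signs, so the terms do not all align in phase there).

M_tri(1) = 15; |p(1)| = 1; equality at z=1: no.


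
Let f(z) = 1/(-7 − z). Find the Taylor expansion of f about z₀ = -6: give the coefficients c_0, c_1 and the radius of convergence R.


Let w = z − z₀, so z = z₀ + w.
Then -7 − z = -7 − (z₀ + w) = (-7 − z₀) − w = -1 − w.
f(z) = 1/(-1 − w) = (1/(-1)) · 1/(1 − w/(-1)) = Σ_{n≥0} w^n / (-1)^(n+1).
So c_n = 1/(-1)^(n+1):
  c_0 = 1/(-1)^1 = -1.
  c_1 = 1/(-1)^2 = 1.
The series is valid for |w/d| < 1, i.e. |z − z₀| < |d|.
Radius of convergence: R = |-7 − z₀| = |-1| = 1 (distance from z₀ to the singularity z = -7).

c_0 = -1, c_1 = 1; R = 1.


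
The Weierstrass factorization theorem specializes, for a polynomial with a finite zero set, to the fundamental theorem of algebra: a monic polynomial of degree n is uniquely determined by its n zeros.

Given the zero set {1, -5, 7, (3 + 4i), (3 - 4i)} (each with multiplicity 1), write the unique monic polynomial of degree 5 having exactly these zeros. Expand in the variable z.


The polynomial is p(z) = ∏_{α ∈ S} (z − α), where S = {1, -5, 7, (3 + 4i), (3 - 4i)}.
Expanding the product yields: p(z) = z^5 -9·z^4 + 10·z^3 + 158·z^2 -1035·z + 875.
Note conjugate pairs combine to real quadratics: (z − (3+4i))(z − (3−4i)) = z² − 6z + 25.
The resulting polynomial has degree 5 and real coefficients as required.

p(z) = z^5 -9·z^4 + 10·z^3 + 158·z^2 -1035·z + 875.


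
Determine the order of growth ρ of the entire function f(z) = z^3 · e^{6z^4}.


M(r) = max_{|z|=r} |1|·|z|^3·|e^{6z^4}| = 1·r^3 · e^{6r^4} (the factors attain their maxima compatibly on |z|=r). Then log M(r) = log 1 + 3·log r + 6r^4, dominated by the last term, so log log M(r) ~ 4·log r. The polynomial factor 1z^3 contributes only a log r term and does not affect the order. ρ = 4.
Therefore ρ = 4.

Order ρ = 4.


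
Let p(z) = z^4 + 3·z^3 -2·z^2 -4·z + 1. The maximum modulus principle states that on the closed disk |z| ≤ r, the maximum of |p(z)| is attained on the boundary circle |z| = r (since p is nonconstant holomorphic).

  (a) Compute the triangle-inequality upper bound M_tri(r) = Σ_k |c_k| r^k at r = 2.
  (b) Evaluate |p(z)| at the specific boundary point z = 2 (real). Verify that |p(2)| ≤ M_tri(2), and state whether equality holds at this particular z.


Coefficients: c_0 = 1, c_1 = -4, c_2 = -2, c_3 = 3, c_4 = 1. Radius r = 2.
Part (a). Triangle bound: M_tri(r) = Σ_k |c_k| r^k
  = |1|·2^0 + |-4|·2^1 + |-2|·2^2 + |3|·2^3 + |1|·2^4
  = 1 + 8 + 8 + 24 + 16 = 57.
This bounds M(r) := max_{|z|=r} |p(z)| from above; equality holds iff all terms c_k z^k can be made to align in phase at a single z on |z|=r.
Part (b). At z = 2 (real, on the circle |z| = r):
  p(2) = (1)·2^0 + (-4)·2^1 + (-2)·2^2 + (3)·2^3 + (1)·2^4 = 25.
  |p(2)| = 25.
Check: |p(2)| = 25 ≤ 57 = M_tri(2). ✓ Equality does not hold at z = 2 (the coefficients have mixed signs, so the terms do not all align in phase there).

M_tri(2) = 57; |p(2)| = 25; equality at z=2: no.


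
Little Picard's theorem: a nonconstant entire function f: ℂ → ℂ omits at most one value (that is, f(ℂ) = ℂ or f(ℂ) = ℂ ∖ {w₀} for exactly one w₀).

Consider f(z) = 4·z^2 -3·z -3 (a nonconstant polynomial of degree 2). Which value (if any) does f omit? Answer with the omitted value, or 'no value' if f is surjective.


Little Picard bounds the complement of f(ℂ) to at most one point.
For every w ∈ ℂ, the equation p(z) − w = 0 is a nonconstant polynomial in z and hence has at least one root by the fundamental theorem of algebra. So p is surjective onto ℂ, omitting no value.

Omitted value: no value.


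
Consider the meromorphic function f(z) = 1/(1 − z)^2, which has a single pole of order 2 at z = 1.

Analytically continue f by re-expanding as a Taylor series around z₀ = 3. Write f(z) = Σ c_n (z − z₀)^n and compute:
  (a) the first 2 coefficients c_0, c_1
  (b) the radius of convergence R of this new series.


Let w = z − z₀, so z = z₀ + w.
Then 1 − z = 1 − (z₀ + w) = (1 − z₀) − w = -2 − w.
f(z) = 1/(-2 − w)^2 = (1/(-2)^2) · (1 − w/(-2))^{−2}.
By the binomial series (1−u)^{−2} = Σ_{n≥0} C(n+1, 1) u^n for |u|<1, with u = w/(-2):
  c_n = C(n+1, 1) / (-2)^(n+2).
  c_0 = 1/(-2)^2 = 1/4.
  c_1 = 2/(-2)^3 = -1/4.
The series is valid for |w/d| < 1, i.e. |z − z₀| < |d|.
Radius of convergence: R = |1 − z₀| = |-2| = 2 (distance from z₀ to the singularity z = 1).

c_0 = 1/4, c_1 = -1/4; R = 2.


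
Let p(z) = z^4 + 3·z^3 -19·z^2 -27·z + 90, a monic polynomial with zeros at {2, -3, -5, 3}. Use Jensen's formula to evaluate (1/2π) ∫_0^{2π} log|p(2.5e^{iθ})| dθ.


Zeros: -5, -3, 2, 3; r = 2.5.
Inside |z| < r: 2. Outside (|z| ≥ r): -5, -3, 3.
p(0) = 90, so log|p(0)| = log(90) = 4.4998.
Apply Jensen: I(r) = log|p(0)| + Σ_k log(r/|z_k|), summed over zeros inside |z| < r.
  log(r/|z_k|) for z_k = 2: log(2.5/2) = 0.2231
  Outside zeros (-5, -3, 3) contribute nothing to the Jensen sum.
Sum over inside zeros: 0.2231.
I(r) = log|p(0)| + (inside sum) = 4.4998 + 0.2231 = 4.7230.
Note: since some zeros are outside |z| ≤ r, the simplified n·log(r) form does NOT apply — only the inside zeros contribute.

I(r) ≈ 4.7230.


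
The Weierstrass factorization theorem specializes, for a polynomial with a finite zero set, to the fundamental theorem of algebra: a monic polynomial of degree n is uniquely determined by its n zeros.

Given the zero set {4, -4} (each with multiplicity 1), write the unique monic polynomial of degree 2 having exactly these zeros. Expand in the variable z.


The polynomial is p(z) = ∏_{α ∈ S} (z − α), where S = {4, -4}.
Expanding the product yields: p(z) = z^2 -16.
The resulting polynomial has degree 2 and real coefficients as required.

p(z) = z^2 -16.


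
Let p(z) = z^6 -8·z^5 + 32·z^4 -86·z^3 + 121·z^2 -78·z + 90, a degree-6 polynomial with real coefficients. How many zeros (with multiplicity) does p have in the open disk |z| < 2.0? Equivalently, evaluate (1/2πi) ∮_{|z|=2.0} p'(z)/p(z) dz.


The zeros of p are: 3, 3, (0 + 1i), (0 - 1i), (1 + 3i), (1 - 3i).
Their magnitudes are: 3, 3, 1, 1, 3.162, 3.162.
Zeros with |z| < R = 2.0: (0 + 1i), (0 - 1i).
Count = 2.
By the argument principle, (1/2πi) ∮_{|z|=R} p'(z)/p(z) dz equals exactly this count.

Number of zeros inside |z| < 2.0: 2.


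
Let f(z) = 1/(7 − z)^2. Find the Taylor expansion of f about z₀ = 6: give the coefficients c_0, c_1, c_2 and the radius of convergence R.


Let w = z − z₀, so z = z₀ + w.
Then 7 − z = 7 − (z₀ + w) = (7 − z₀) − w = 1 − w.
f(z) = 1/(1 − w)^2 = (1/(1)^2) · (1 − w/(1))^{−2}.
By the binomial series (1−u)^{−2} = Σ_{n≥0} C(n+1, 1) u^n for |u|<1, with u = w/(1):
  c_n = C(n+1, 1) / (1)^(n+2).
  c_0 = 1/(1)^2 = 1.
  c_1 = 2/(1)^3 = 2.
  c_2 = 3/(1)^4 = 3.
The series is valid for |w/d| < 1, i.e. |z − z₀| < |d|.
Radius of convergence: R = |7 − z₀| = |1| = 1 (distance from z₀ to the singularity z = 7).

c_0 = 1, c_1 = 2, c_2 = 3; R = 1.


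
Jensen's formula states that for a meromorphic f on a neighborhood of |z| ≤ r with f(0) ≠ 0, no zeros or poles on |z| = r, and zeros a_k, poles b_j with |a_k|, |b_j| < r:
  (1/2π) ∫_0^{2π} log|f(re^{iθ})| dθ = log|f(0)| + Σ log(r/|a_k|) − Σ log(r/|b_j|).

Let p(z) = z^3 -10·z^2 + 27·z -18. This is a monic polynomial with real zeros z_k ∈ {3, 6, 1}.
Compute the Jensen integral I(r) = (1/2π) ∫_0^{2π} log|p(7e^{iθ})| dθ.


Zeros: 1, 3, 6; r = 7.
Inside |z| < r: 1, 3, 6. Outside (|z| ≥ r): ∅.
p(0) = -18, so log|p(0)| = log(18) = 2.8904.
Apply Jensen: I(r) = log|p(0)| + Σ_k log(r/|z_k|), summed over zeros inside |z| < r.
  log(r/|z_k|) for z_k = 3: log(7/3) = 0.8473
  log(r/|z_k|) for z_k = 6: log(7/6) = 0.1542
  log(r/|z_k|) for z_k = 1: log(7/1) = 1.9459
Sum over inside zeros: 2.9474.
I(r) = log|p(0)| + (inside sum) = 2.8904 + 2.9474 = 5.8377.
Closed form (all zeros inside, monic): I(r) = n·log(r) = 3·log(7) = 5.8377. ✓

I(r) ≈ 5.8377.


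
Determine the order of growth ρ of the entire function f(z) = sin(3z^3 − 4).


Write sin(w) = (e^{iw} ± e^{−iw})/(2 or 2i), so |sin(w)| ≤ e^{|w|}. With w = 3z^3 − 4, |w| ≤ 3r^3 + 4 on |z|=r, giving M(r) ≤ e^{3r^3 + 4} and ρ ≤ 3. For the lower bound, choose z on |z|=r with 3z^3 purely imaginary of modulus 3r^3; then |sin(3z^3 − 4)| grows like e^{3r^3}/2, so ρ ≥ 3. Hence ρ = 3.
Therefore ρ = 3.

Order ρ = 3.


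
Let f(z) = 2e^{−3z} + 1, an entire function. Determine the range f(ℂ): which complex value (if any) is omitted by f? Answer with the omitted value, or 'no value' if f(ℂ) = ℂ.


Little Picard bounds the complement of f(ℂ) to at most one point.
e^{−3z} is never zero on ℂ, so 2·e^{−3z} takes every value in ℂ ∖ {0}. Adding 1 shifts the range to ℂ ∖ {1}. Thus f omits exactly the value 1.

Omitted value: 1.


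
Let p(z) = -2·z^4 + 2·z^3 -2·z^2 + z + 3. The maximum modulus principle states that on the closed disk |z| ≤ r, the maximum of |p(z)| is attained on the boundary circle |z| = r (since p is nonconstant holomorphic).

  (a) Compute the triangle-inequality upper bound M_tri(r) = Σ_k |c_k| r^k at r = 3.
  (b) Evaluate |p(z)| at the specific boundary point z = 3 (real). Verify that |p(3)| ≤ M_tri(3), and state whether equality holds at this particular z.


Coefficients: c_0 = 3, c_1 = 1, c_2 = -2, c_3 = 2, c_4 = -2. Radius r = 3.
Part (a). Triangle bound: M_tri(r) = Σ_k |c_k| r^k
  = |3|·3^0 + |1|·3^1 + |-2|·3^2 + |2|·3^3 + |-2|·3^4
  = 3 + 3 + 18 + 54 + 162 = 240.
This bounds M(r) := max_{|z|=r} |p(z)| from above; equality holds iff all terms c_k z^k can be made to align in phase at a single z on |z|=r.
Part (b). At z = 3 (real, on the circle |z| = r):
  p(3) = (3)·3^0 + (1)·3^1 + (-2)·3^2 + (2)·3^3 + (-2)·3^4 = -120.
  |p(3)| = 120.
Check: |p(3)| = 120 ≤ 240 = M_tri(3). ✓ Equality does not hold at z = 3 (the coefficients have mixed signs, so the terms do not all align in phase there).

M_tri(3) = 240; |p(3)| = 120; equality at z=3: no.


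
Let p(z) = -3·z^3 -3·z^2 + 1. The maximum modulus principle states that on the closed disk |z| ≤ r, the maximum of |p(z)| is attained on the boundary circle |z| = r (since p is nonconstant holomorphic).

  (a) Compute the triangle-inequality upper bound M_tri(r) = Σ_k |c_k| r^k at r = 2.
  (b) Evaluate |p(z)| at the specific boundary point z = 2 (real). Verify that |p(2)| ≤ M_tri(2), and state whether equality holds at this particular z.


Coefficients: c_0 = 1, c_1 = 0, c_2 = -3, c_3 = -3. Radius r = 2.
Part (a). Triangle bound: M_tri(r) = Σ_k |c_k| r^k
  = |1|·2^0 + |0|·2^1 + |-3|·2^2 + |-3|·2^3
  = 1 + 0 + 12 + 24 = 37.
This bounds M(r) := max_{|z|=r} |p(z)| from above; equality holds iff all terms c_k z^k can be made to align in phase at a single z on |z|=r.
Part (b). At z = 2 (real, on the circle |z| = r):
  p(2) = (1)·2^0 + (0)·2^1 + (-3)·2^2 + (-3)·2^3 = -35.
  |p(2)| = 35.
Check: |p(2)| = 35 ≤ 37 = M_tri(2). ✓ Equality does not hold at z = 2 (the coefficients have mixed signs, so the terms do not all align in phase there).

M_tri(2) = 37; |p(2)| = 35; equality at z=2: no.


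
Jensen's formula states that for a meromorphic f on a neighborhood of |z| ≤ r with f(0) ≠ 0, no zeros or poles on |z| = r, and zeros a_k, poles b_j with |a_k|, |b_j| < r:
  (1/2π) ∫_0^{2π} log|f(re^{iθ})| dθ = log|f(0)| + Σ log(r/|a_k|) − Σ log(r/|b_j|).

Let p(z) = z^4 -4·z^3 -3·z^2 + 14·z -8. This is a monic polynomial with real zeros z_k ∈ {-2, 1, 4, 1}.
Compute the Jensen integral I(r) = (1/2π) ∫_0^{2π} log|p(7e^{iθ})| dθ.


Zeros: -2, 1, 1, 4; r = 7.
Inside |z| < r: -2, 1, 1, 4. Outside (|z| ≥ r): ∅.
p(0) = -8, so log|p(0)| = log(8) = 2.0794.
Apply Jensen: I(r) = log|p(0)| + Σ_k log(r/|z_k|), summed over zeros inside |z| < r.
  log(r/|z_k|) for z_k = -2: log(7/2) = 1.2528
  log(r/|z_k|) for z_k = 1: log(7/1) = 1.9459
  log(r/|z_k|) for z_k = 4: log(7/4) = 0.5596
  log(r/|z_k|) for z_k = 1: log(7/1) = 1.9459
Sum over inside zeros: 5.7042.
I(r) = log|p(0)| + (inside sum) = 2.0794 + 5.7042 = 7.7836.
Closed form (all zeros inside, monic): I(r) = n·log(r) = 4·log(7) = 7.7836. ✓

I(r) ≈ 7.7836.


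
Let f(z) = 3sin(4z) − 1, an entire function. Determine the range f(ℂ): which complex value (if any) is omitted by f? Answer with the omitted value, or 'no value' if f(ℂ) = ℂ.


Little Picard bounds the complement of f(ℂ) to at most one point.
sin is entire and surjective onto ℂ: for every w ∈ ℂ, sin(ζ) = w has a solution ζ ∈ ℂ (e.g., via the complex inverse arcsin). With ζ = 4z this gives z = ζ/(4). Then 3·sin(4z) takes every value in 3·ℂ = ℂ, and adding -1 is a bijection of ℂ. So f is surjective and omits no value. (Note: only on the real line is sin bounded by [−1, 1].)

Omitted value: no value.


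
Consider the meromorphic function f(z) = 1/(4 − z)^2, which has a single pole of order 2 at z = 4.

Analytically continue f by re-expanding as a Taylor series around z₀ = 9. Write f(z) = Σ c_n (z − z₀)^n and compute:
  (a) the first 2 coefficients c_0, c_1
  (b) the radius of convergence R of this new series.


Let w = z − z₀, so z = z₀ + w.
Then 4 − z = 4 − (z₀ + w) = (4 − z₀) − w = -5 − w.
f(z) = 1/(-5 − w)^2 = (1/(-5)^2) · (1 − w/(-5))^{−2}.
By the binomial series (1−u)^{−2} = Σ_{n≥0} C(n+1, 1) u^n for |u|<1, with u = w/(-5):
  c_n = C(n+1, 1) / (-5)^(n+2).
  c_0 = 1/(-5)^2 = 1/25.
  c_1 = 2/(-5)^3 = -2/125.
The series is valid for |w/d| < 1, i.e. |z − z₀| < |d|.
Radius of convergence: R = |4 − z₀| = |-5| = 5 (distance from z₀ to the singularity z = 4).

c_0 = 1/25, c_1 = -2/125; R = 5.


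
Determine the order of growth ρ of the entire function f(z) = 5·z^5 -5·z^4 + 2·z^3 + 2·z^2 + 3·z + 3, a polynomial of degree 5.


|f(z)| ≤ Σ|c_k|·r^k = O(r^5) as r → ∞. Polynomial growth is O(e^{r^ε}) for every ε > 0 (since r^5/e^{r^ε} → 0), so ρ ≤ ε for all ε > 0, i.e. ρ = 0. Every nonconstant polynomial has order 0.
Therefore ρ = 0.

Order ρ = 0.


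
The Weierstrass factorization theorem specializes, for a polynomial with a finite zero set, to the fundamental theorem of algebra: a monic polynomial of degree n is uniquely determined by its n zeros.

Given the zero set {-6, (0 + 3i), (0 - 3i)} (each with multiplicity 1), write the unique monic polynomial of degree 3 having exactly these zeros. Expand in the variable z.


The polynomial is p(z) = ∏_{α ∈ S} (z − α), where S = {-6, (0 + 3i), (0 - 3i)}.
Expanding the product yields: p(z) = z^3 + 6·z^2 + 9·z + 54.
Note conjugate pairs combine to real quadratics: (z − (0+3i))(z − (0−3i)) = z² + 9.
The resulting polynomial has degree 3 and real coefficients as required.

p(z) = z^3 + 6·z^2 + 9·z + 54.


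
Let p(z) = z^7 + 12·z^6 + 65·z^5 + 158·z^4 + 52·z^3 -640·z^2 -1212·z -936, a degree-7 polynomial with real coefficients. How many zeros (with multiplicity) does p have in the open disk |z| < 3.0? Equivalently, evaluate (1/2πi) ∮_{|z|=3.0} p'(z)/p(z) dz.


The zeros of p are: (-3 + 2i), (-3 - 2i), 2, (-1 + 1i), (-1 - 1i), (-3 + 3i), (-3 - 3i).
Their magnitudes are: 3.606, 3.606, 2, 1.414, 1.414, 4.243, 4.243.
Zeros with |z| < R = 3.0: 2, (-1 + 1i), (-1 - 1i).
Count = 3.
By the argument principle, (1/2πi) ∮_{|z|=R} p'(z)/p(z) dz equals exactly this count.

Number of zeros inside |z| < 3.0: 3.


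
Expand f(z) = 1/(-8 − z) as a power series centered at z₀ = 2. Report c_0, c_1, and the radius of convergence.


Let w = z − z₀, so z = z₀ + w.
Then -8 − z = -8 − (z₀ + w) = (-8 − z₀) − w = -10 − w.
f(z) = 1/(-10 − w) = (1/(-10)) · 1/(1 − w/(-10)) = Σ_{n≥0} w^n / (-10)^(n+1).
So c_n = 1/(-10)^(n+1):
  c_0 = 1/(-10)^1 = -1/10.
  c_1 = 1/(-10)^2 = 1/100.
The series is valid for |w/d| < 1, i.e. |z − z₀| < |d|.
Radius of convergence: R = |-8 − z₀| = |-10| = 10 (distance from z₀ to the singularity z = -8).

c_0 = -1/10, c_1 = 1/100; R = 10.


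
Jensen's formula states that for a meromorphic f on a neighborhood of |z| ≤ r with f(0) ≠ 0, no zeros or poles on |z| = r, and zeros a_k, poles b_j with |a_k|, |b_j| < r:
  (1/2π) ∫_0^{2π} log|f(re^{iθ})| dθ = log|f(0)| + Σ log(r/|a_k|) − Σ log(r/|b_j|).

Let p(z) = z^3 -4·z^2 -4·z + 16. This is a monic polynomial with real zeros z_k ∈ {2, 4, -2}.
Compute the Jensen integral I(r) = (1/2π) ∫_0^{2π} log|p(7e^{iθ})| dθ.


Zeros: -2, 2, 4; r = 7.
Inside |z| < r: -2, 2, 4. Outside (|z| ≥ r): ∅.
p(0) = 16, so log|p(0)| = log(16) = 2.7726.
Apply Jensen: I(r) = log|p(0)| + Σ_k log(r/|z_k|), summed over zeros inside |z| < r.
  log(r/|z_k|) for z_k = 2: log(7/2) = 1.2528
  log(r/|z_k|) for z_k = 4: log(7/4) = 0.5596
  log(r/|z_k|) for z_k = -2: log(7/2) = 1.2528
Sum over inside zeros: 3.0651.
I(r) = log|p(0)| + (inside sum) = 2.7726 + 3.0651 = 5.8377.
Closed form (all zeros inside, monic): I(r) = n·log(r) = 3·log(7) = 5.8377. ✓

I(r) ≈ 5.8377.


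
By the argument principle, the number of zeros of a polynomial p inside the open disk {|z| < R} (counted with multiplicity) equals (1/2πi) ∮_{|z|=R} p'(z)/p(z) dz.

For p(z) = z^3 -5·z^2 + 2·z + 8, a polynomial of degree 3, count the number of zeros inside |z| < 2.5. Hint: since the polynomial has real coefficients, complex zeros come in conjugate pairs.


The zeros of p are: -1, 2, 4.
Their magnitudes are: 1, 2, 4.
Zeros with |z| < R = 2.5: -1, 2.
Count = 2.
By the argument principle, (1/2πi) ∮_{|z|=R} p'(z)/p(z) dz equals exactly this count.

Number of zeros inside |z| < 2.5: 2.


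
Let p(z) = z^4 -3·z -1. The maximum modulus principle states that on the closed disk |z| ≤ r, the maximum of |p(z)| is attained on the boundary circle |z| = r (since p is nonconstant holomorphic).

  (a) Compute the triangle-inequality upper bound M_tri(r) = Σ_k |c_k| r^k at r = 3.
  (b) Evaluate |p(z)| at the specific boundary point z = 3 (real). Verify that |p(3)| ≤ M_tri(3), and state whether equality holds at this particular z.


Coefficients: c_0 = -1, c_1 = -3, c_2 = 0, c_3 = 0, c_4 = 1. Radius r = 3.
Part (a). Triangle bound: M_tri(r) = Σ_k |c_k| r^k
  = |-1|·3^0 + |-3|·3^1 + |0|·3^2 + |0|·3^3 + |1|·3^4
  = 1 + 9 + 0 + 0 + 81 = 91.
This bounds M(r) := max_{|z|=r} |p(z)| from above; equality holds iff all terms c_k z^k can be made to align in phase at a single z on |z|=r.
Part (b). At z = 3 (real, on the circle |z| = r):
  p(3) = (-1)·3^0 + (-3)·3^1 + (0)·3^2 + (0)·3^3 + (1)·3^4 = 71.
  |p(3)| = 71.
Check: |p(3)| = 71 ≤ 91 = M_tri(3). ✓ Equality does not hold at z = 3 (the coefficients have mixed signs, so the terms do not all align in phase there).

M_tri(3) = 91; |p(3)| = 71; equality at z=3: no.


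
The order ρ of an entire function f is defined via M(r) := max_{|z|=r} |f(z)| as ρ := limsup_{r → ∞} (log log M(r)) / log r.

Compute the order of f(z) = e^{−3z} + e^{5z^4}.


Each summand is entire of order 1 and 4 respectively (as in the single-exponential case). The order of a sum is at most the max of the orders, so ρ ≤ 4. For the lower bound: on |z|=r choose arg z so that 5z^4 is real positive; then |e^{5z^4}| = e^{5r^4} while |e^{-3z}| ≤ e^{3r^1} = o(e^{5r^4}). So |f| ≥ e^{5r^4}(1 − o(1)) and ρ ≥ 4. Hence ρ = max(1, 4) = 4.
Therefore ρ = 4.

Order ρ = 4.


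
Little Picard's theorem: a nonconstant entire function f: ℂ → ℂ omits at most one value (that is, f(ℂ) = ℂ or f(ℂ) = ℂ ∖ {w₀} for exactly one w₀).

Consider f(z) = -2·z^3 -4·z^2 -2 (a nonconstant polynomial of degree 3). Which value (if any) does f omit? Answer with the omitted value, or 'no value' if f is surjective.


Little Picard bounds the complement of f(ℂ) to at most one point.
For every w ∈ ℂ, the equation p(z) − w = 0 is a nonconstant polynomial in z and hence has at least one root by the fundamental theorem of algebra. So p is surjective onto ℂ, omitting no value.

Omitted value: no value.


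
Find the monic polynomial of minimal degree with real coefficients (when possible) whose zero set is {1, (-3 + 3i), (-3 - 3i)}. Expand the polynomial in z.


The polynomial is p(z) = ∏_{α ∈ S} (z − α), where S = {1, (-3 + 3i), (-3 - 3i)}.
Expanding the product yields: p(z) = z^3 + 5·z^2 + 12·z -18.
Note conjugate pairs combine to real quadratics: (z − (-3+3i))(z − (-3−3i)) = z² + 6z + 18.
The resulting polynomial has degree 3 and real coefficients as required.

p(z) = z^3 + 5·z^2 + 12·z -18.


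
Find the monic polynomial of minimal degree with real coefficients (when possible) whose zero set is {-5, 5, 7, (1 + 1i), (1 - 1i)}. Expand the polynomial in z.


The polynomial is p(z) = ∏_{α ∈ S} (z − α), where S = {-5, 5, 7, (1 + 1i), (1 - 1i)}.
Expanding the product yields: p(z) = z^5 -9·z^4 -9·z^3 + 211·z^2 -400·z + 350.
Note conjugate pairs combine to real quadratics: (z − (1+1i))(z − (1−1i)) = z² − 2z + 2.
The resulting polynomial has degree 5 and real coefficients as required.

p(z) = z^5 -9·z^4 -9·z^3 + 211·z^2 -400·z + 350.


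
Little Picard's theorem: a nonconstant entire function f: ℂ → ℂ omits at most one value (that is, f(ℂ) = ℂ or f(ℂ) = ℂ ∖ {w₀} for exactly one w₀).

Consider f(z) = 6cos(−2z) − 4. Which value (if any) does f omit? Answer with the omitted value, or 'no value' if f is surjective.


Little Picard bounds the complement of f(ℂ) to at most one point.
cos is entire and surjective onto ℂ: for every w ∈ ℂ, cos(ζ) = w has a solution ζ ∈ ℂ (e.g., via the complex inverse arccos). With ζ = −2z this gives z = ζ/(-2). Then 6·cos(−2z) takes every value in 6·ℂ = ℂ, and adding -4 is a bijection of ℂ. So f is surjective and omits no value. (Note: only on the real line is cos bounded by [−1, 1].)

Omitted value: no value.


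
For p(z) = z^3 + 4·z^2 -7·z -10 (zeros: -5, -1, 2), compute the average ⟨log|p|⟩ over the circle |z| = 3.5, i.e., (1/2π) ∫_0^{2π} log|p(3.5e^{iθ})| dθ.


Zeros: -5, -1, 2; r = 3.5.
Inside |z| < r: -1, 2. Outside (|z| ≥ r): -5.
p(0) = -10, so log|p(0)| = log(10) = 2.3026.
Apply Jensen: I(r) = log|p(0)| + Σ_k log(r/|z_k|), summed over zeros inside |z| < r.
  log(r/|z_k|) for z_k = -1: log(3.5/1) = 1.2528
  log(r/|z_k|) for z_k = 2: log(3.5/2) = 0.5596
  Outside zeros (-5) contribute nothing to the Jensen sum.
Sum over inside zeros: 1.8124.
I(r) = log|p(0)| + (inside sum) = 2.3026 + 1.8124 = 4.1150.
Note: since some zeros are outside |z| ≤ r, the simplified n·log(r) form does NOT apply — only the inside zeros contribute.

I(r) ≈ 4.1150.


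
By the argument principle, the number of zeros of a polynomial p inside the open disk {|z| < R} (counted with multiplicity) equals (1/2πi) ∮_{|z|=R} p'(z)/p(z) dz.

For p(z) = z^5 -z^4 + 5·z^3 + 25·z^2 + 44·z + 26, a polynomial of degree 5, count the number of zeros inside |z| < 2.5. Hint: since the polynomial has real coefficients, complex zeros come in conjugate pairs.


The zeros of p are: (2 + 3i), (2 - 3i), -1, (-1 + 1i), (-1 - 1i).
Their magnitudes are: 3.606, 3.606, 1, 1.414, 1.414.
Zeros with |z| < R = 2.5: -1, (-1 + 1i), (-1 - 1i).
Count = 3.
By the argument principle, (1/2πi) ∮_{|z|=R} p'(z)/p(z) dz equals exactly this count.

Number of zeros inside |z| < 2.5: 3.


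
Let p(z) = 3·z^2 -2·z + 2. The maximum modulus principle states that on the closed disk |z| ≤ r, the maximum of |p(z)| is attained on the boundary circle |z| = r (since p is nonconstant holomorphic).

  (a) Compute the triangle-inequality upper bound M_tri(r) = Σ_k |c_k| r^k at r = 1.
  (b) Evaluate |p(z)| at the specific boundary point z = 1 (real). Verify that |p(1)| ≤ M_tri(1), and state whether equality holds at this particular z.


Coefficients: c_0 = 2, c_1 = -2, c_2 = 3. Radius r = 1.
Part (a). Triangle bound: M_tri(r) = Σ_k |c_k| r^k
  = |2|·1^0 + |-2|·1^1 + |3|·1^2
  = 2 + 2 + 3 = 7.
This bounds M(r) := max_{|z|=r} |p(z)| from above; equality holds iff all terms c_k z^k can be made to align in phase at a single z on |z|=r.
Part (b). At z = 1 (real, on the circle |z| = r):
  p(1) = (2)·1^0 + (-2)·1^1 + (3)·1^2 = 3.
  |p(1)| = 3.
Check: |p(1)| = 3 ≤ 7 = M_tri(1). ✓ Equality does not hold at z = 1 (the coefficients have mixed signs, so the terms do not all align in phase there).

M_tri(1) = 7; |p(1)| = 3; equality at z=1: no.


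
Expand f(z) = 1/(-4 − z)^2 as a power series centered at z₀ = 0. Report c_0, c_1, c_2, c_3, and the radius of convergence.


Let w = z − z₀, so z = z₀ + w.
Then -4 − z = -4 − (z₀ + w) = (-4 − z₀) − w = -4 − w.
f(z) = 1/(-4 − w)^2 = (1/(-4)^2) · (1 − w/(-4))^{−2}.
By the binomial series (1−u)^{−2} = Σ_{n≥0} C(n+1, 1) u^n for |u|<1, with u = w/(-4):
  c_n = C(n+1, 1) / (-4)^(n+2).
  c_0 = 1/(-4)^2 = 1/16.
  c_1 = 2/(-4)^3 = -1/32.
  c_2 = 3/(-4)^4 = 3/256.
  c_3 = 4/(-4)^5 = -1/256.
The series is valid for |w/d| < 1, i.e. |z − z₀| < |d|.
Radius of convergence: R = |-4 − z₀| = |-4| = 4 (distance from z₀ to the singularity z = -4).

c_0 = 1/16, c_1 = -1/32, c_2 = 3/256, c_3 = -1/256; R = 4.


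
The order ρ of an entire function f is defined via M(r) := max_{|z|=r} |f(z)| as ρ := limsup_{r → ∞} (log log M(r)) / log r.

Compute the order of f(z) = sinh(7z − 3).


sinh(w) is a linear combination of e^{iw} and e^{−iw} (or e^w, e^{−w} in the hyperbolic case), so |sinh(w)| ≤ e^{|w|}. With w = 7z − 3, |w| ≤ 7|z| + 3 = 7r + 3 on |z| = r, giving M(r) ≤ e^{7r + 3}, so ρ ≤ 1. On a suitable ray (z = it for sin/cos; z = t for sinh/cosh, t real → ∞), |sinh(7z − 3)| grows like e^{7|t|}/2, so ρ ≥ 1. Hence ρ = 1.
Therefore ρ = 1.

Order ρ = 1.


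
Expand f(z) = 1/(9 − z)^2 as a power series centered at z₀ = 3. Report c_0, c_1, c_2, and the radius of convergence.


Let w = z − z₀, so z = z₀ + w.
Then 9 − z = 9 − (z₀ + w) = (9 − z₀) − w = 6 − w.
f(z) = 1/(6 − w)^2 = (1/(6)^2) · (1 − w/(6))^{−2}.
By the binomial series (1−u)^{−2} = Σ_{n≥0} C(n+1, 1) u^n for |u|<1, with u = w/(6):
  c_n = C(n+1, 1) / (6)^(n+2).
  c_0 = 1/(6)^2 = 1/36.
  c_1 = 2/(6)^3 = 1/108.
  c_2 = 3/(6)^4 = 1/432.
The series is valid for |w/d| < 1, i.e. |z − z₀| < |d|.
Radius of convergence: R = |9 − z₀| = |6| = 6 (distance from z₀ to the singularity z = 9).

c_0 = 1/36, c_1 = 1/108, c_2 = 1/432; R = 6.


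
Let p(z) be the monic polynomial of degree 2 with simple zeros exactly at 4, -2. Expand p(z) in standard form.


The polynomial is p(z) = ∏_{α ∈ S} (z − α), where S = {4, -2}.
Expanding the product yields: p(z) = z^2 -2·z -8.
The resulting polynomial has degree 2 and real coefficients as required.

p(z) = z^2 -2·z -8.


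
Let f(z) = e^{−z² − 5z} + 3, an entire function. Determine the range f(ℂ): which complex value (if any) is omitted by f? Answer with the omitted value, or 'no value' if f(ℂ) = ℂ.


Little Picard bounds the complement of f(ℂ) to at most one point.
The exponent g(z) = −z² − 5z is a nonconstant polynomial, hence surjective onto ℂ. So e^{g(z)} takes every value in {e^w : w ∈ ℂ} = ℂ ∖ {0}. Adding 3 shifts the range to ℂ ∖ {3}. f omits exactly 3.

Omitted value: 3.


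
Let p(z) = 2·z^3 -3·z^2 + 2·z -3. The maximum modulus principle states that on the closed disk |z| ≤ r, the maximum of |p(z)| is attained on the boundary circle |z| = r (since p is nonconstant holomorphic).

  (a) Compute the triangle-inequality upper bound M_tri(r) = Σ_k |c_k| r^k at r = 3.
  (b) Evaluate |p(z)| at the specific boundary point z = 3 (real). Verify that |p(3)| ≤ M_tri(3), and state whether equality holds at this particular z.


Coefficients: c_0 = -3, c_1 = 2, c_2 = -3, c_3 = 2. Radius r = 3.
Part (a). Triangle bound: M_tri(r) = Σ_k |c_k| r^k
  = |-3|·3^0 + |2|·3^1 + |-3|·3^2 + |2|·3^3
  = 3 + 6 + 27 + 54 = 90.
This bounds M(r) := max_{|z|=r} |p(z)| from above; equality holds iff all terms c_k z^k can be made to align in phase at a single z on |z|=r.
Part (b). At z = 3 (real, on the circle |z| = r):
  p(3) = (-3)·3^0 + (2)·3^1 + (-3)·3^2 + (2)·3^3 = 30.
  |p(3)| = 30.
Check: |p(3)| = 30 ≤ 90 = M_tri(3). ✓ Equality does not hold at z = 3 (the coefficients have mixed signs, so the terms do not all align in phase there).

M_tri(3) = 90; |p(3)| = 30; equality at z=3: no.


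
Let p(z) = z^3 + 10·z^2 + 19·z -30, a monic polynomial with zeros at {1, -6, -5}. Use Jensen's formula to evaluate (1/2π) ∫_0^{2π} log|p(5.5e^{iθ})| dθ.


Zeros: -6, -5, 1; r = 5.5.
Inside |z| < r: -5, 1. Outside (|z| ≥ r): -6.
p(0) = -30, so log|p(0)| = log(30) = 3.4012.
Apply Jensen: I(r) = log|p(0)| + Σ_k log(r/|z_k|), summed over zeros inside |z| < r.
  log(r/|z_k|) for z_k = 1: log(5.5/1) = 1.7047
  log(r/|z_k|) for z_k = -5: log(5.5/5) = 0.0953
  Outside zeros (-6) contribute nothing to the Jensen sum.
Sum over inside zeros: 1.8001.
I(r) = log|p(0)| + (inside sum) = 3.4012 + 1.8001 = 5.2013.
Note: since some zeros are outside |z| ≤ r, the simplified n·log(r) form does NOT apply — only the inside zeros contribute.

I(r) ≈ 5.2013.


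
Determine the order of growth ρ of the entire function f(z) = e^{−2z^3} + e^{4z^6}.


Each summand is entire of order 3 and 6 respectively (as in the single-exponential case). The order of a sum is at most the max of the orders, so ρ ≤ 6. For the lower bound: on |z|=r choose arg z so that 4z^6 is real positive; then |e^{4z^6}| = e^{4r^6} while |e^{-2z^3}| ≤ e^{2r^3} = o(e^{4r^6}). So |f| ≥ e^{4r^6}(1 − o(1)) and ρ ≥ 6. Hence ρ = max(3, 6) = 6.
Therefore ρ = 6.

Order ρ = 6.


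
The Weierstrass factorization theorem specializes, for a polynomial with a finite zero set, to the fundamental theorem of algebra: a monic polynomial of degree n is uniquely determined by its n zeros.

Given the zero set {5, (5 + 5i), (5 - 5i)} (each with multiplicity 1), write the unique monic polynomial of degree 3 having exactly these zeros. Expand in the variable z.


The polynomial is p(z) = ∏_{α ∈ S} (z − α), where S = {5, (5 + 5i), (5 - 5i)}.
Expanding the product yields: p(z) = z^3 -15·z^2 + 100·z -250.
Note conjugate pairs combine to real quadratics: (z − (5+5i))(z − (5−5i)) = z² − 10z + 50.
The resulting polynomial has degree 3 and real coefficients as required.

p(z) = z^3 -15·z^2 + 100·z -250.


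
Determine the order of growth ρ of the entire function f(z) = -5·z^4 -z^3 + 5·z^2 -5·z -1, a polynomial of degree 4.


|f(z)| ≤ Σ|c_k|·r^k = O(r^4) as r → ∞. Polynomial growth is O(e^{r^ε}) for every ε > 0 (since r^4/e^{r^ε} → 0), so ρ ≤ ε for all ε > 0, i.e. ρ = 0. Every nonconstant polynomial has order 0.
Therefore ρ = 0.

Order ρ = 0.


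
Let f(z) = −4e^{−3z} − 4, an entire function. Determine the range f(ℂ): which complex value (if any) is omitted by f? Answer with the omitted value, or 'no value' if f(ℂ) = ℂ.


Little Picard bounds the complement of f(ℂ) to at most one point.
e^{−3z} is never zero on ℂ, so -4·e^{−3z} takes every value in ℂ ∖ {0}. Adding -4 shifts the range to ℂ ∖ {-4}. Thus f omits exactly the value -4.

Omitted value: -4.


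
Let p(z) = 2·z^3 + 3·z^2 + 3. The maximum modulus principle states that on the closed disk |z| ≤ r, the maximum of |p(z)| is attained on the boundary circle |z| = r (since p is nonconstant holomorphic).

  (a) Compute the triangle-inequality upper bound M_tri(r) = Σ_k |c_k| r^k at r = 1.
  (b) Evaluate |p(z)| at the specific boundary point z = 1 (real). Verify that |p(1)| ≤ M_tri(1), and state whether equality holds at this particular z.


Coefficients: c_0 = 3, c_1 = 0, c_2 = 3, c_3 = 2. Radius r = 1.
Part (a). Triangle bound: M_tri(r) = Σ_k |c_k| r^k
  = |3|·1^0 + |0|·1^1 + |3|·1^2 + |2|·1^3
  = 3 + 0 + 3 + 2 = 8.
This bounds M(r) := max_{|z|=r} |p(z)| from above; equality holds iff all terms c_k z^k can be made to align in phase at a single z on |z|=r.
Part (b). At z = 1 (real, on the circle |z| = r):
  p(1) = (3)·1^0 + (0)·1^1 + (3)·1^2 + (2)·1^3 = 8.
  |p(1)| = 8.
Since all nonzero coefficients share the same sign, |p(1)| = 8 = M_tri(1); the triangle bound is attained at z = 1, so in fact M(r) = 8.

M_tri(1) = 8; |p(1)| = 8; equality at z=1: yes.
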